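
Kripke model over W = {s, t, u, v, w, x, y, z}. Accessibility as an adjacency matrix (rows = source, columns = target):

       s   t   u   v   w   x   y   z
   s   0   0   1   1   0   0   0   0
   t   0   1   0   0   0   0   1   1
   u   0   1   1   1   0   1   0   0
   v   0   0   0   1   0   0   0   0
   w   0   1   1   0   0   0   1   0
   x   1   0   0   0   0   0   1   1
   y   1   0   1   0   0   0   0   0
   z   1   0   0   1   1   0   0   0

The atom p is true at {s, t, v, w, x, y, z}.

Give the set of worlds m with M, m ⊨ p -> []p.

{t, u, v, x, z}

s: p is T, []p is F. ✗
t: p is T, []p is T. ✓
u: p is F, []p is F. ✓
v: p is T, []p is T. ✓
w: p is T, []p is F. ✗
x: p is T, []p is T. ✓
y: p is T, []p is F. ✗
z: p is T, []p is T. ✓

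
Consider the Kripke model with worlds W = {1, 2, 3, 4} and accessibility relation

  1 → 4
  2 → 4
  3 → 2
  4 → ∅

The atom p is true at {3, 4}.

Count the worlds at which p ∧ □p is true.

1: p is F, □p is T. ✗
2: p is F, □p is T. ✗
3: p is T, □p is F. ✗
4: p is T, □p is T. ✓
Satisfying worlds: {4}.

1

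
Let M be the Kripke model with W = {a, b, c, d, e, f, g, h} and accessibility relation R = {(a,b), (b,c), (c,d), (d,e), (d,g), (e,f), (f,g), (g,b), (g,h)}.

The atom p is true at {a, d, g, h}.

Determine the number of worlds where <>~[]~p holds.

5

a: successors {b}; ~[]~p there: b:F. ✗
b: successors {c}; ~[]~p there: c:T. ✓
c: successors {d}; ~[]~p there: d:T. ✓
d: successors {e, g}; ~[]~p there: e:F, g:T. ✓
e: successors {f}; ~[]~p there: f:T. ✓
f: successors {g}; ~[]~p there: g:T. ✓
g: successors {b, h}; ~[]~p there: b:F, h:F. ✗
h: no successors, so <>~[]~p fails. ✗
Satisfying worlds: {b, c, d, e, f}.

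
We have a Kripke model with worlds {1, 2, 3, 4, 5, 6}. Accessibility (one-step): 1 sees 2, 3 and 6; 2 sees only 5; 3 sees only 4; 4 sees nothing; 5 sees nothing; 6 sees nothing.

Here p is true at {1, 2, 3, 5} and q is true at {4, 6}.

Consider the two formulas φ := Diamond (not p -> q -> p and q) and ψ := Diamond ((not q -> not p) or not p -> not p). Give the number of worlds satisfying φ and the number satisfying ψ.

2 and 3

For Diamond (not p -> q -> p and q):
1: successors {2, 3, 6}; not p -> q -> p and q there: 2:T, 3:T, 6:F. ✓
2: successors {5}; not p -> q -> p and q there: 5:T. ✓
3: successors {4}; not p -> q -> p and q there: 4:F. ✗
4: no successors, so Diamond (not p -> q -> p and q) fails. ✗
5: no successors, so Diamond (not p -> q -> p and q) fails. ✗
6: no successors, so Diamond (not p -> q -> p and q) fails. ✗
— 2 worlds.
For Diamond ((not q -> not p) or not p -> not p):
1: successors {2, 3, 6}; (not q -> not p) or not p -> not p there: 2:T, 3:T, 6:T. ✓
2: successors {5}; (not q -> not p) or not p -> not p there: 5:T. ✓
3: successors {4}; (not q -> not p) or not p -> not p there: 4:T. ✓
4: no successors, so Diamond ((not q -> not p) or not p -> not p) fails. ✗
5: no successors, so Diamond ((not q -> not p) or not p -> not p) fails. ✗
6: no successors, so Diamond ((not q -> not p) or not p -> not p) fails. ✗
— 3 worlds.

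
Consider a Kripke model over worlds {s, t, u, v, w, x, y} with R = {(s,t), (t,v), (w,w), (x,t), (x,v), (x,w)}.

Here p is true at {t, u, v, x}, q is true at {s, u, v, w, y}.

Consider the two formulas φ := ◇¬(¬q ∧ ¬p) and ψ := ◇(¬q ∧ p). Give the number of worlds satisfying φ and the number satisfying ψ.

For ◇¬(¬q ∧ ¬p):
s: successors {t}; ¬(¬q ∧ ¬p) there: t:T. ✓
t: successors {v}; ¬(¬q ∧ ¬p) there: v:T. ✓
u: no successors, so ◇¬(¬q ∧ ¬p) fails. ✗
v: no successors, so ◇¬(¬q ∧ ¬p) fails. ✗
w: successors {w}; ¬(¬q ∧ ¬p) there: w:T. ✓
x: successors {t, v, w}; ¬(¬q ∧ ¬p) there: t:T, v:T, w:T. ✓
y: no successors, so ◇¬(¬q ∧ ¬p) fails. ✗
— 4 worlds.
For ◇(¬q ∧ p):
s: successors {t}; ¬q ∧ p there: t:T. ✓
t: successors {v}; ¬q ∧ p there: v:F. ✗
u: no successors, so ◇(¬q ∧ p) fails. ✗
v: no successors, so ◇(¬q ∧ p) fails. ✗
w: successors {w}; ¬q ∧ p there: w:F. ✗
x: successors {t, v, w}; ¬q ∧ p there: t:T, v:F, w:F. ✓
y: no successors, so ◇(¬q ∧ p) fails. ✗
— 2 worlds.

4 and 2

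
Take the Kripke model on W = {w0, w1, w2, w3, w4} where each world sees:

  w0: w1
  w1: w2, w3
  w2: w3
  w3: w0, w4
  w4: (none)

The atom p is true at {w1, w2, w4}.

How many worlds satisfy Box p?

w0: successors {w1}; p there: w1:T. ✓
w1: successors {w2, w3}; p there: w2:T, w3:F. ✗
w2: successors {w3}; p there: w3:F. ✗
w3: successors {w0, w4}; p there: w0:F, w4:T. ✗
w4: no successors, so Box p holds vacuously. ✓
Satisfying worlds: {w0, w4}.

2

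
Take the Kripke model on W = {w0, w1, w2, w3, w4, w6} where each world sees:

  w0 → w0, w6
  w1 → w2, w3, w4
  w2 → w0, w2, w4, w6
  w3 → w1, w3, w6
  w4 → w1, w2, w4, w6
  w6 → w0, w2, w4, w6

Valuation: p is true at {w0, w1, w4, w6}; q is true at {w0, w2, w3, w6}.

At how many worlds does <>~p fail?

1

w0: successors {w0, w6}; ~p there: w0:F, w6:F. ✗
w1: successors {w2, w3, w4}; ~p there: w2:T, w3:T, w4:F. ✓
w2: successors {w0, w2, w4, w6}; ~p there: w0:F, w2:T, w4:F, w6:F. ✓
w3: successors {w1, w3, w6}; ~p there: w1:F, w3:T, w6:F. ✓
w4: successors {w1, w2, w4, w6}; ~p there: w1:F, w2:T, w4:F, w6:F. ✓
w6: successors {w0, w2, w4, w6}; ~p there: w0:F, w2:T, w4:F, w6:F. ✓
Satisfying worlds: {w1, w2, w3, w4, w6}.
So <>~p fails at the other 1 world.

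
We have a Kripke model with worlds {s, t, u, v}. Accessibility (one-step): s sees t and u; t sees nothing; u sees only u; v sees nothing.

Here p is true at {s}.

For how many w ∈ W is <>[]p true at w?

1

s: successors {t, u}; []p there: t:T, u:F. ✓
t: no successors, so <>[]p fails. ✗
u: successors {u}; []p there: u:F. ✗
v: no successors, so <>[]p fails. ✗
Satisfying worlds: {s}.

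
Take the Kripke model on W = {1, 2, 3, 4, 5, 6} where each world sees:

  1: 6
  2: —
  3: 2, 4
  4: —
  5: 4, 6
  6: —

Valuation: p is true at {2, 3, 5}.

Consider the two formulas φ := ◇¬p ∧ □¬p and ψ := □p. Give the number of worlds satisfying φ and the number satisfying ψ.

2 and 3

For ◇¬p ∧ □¬p:
1: ◇¬p is T, □¬p is T. ✓
2: ◇¬p is F, □¬p is T. ✗
3: ◇¬p is T, □¬p is F. ✗
4: ◇¬p is F, □¬p is T. ✗
5: ◇¬p is T, □¬p is T. ✓
6: ◇¬p is F, □¬p is T. ✗
— 2 worlds.
For □p:
1: successors {6}; p there: 6:F. ✗
2: no successors, so □p holds vacuously. ✓
3: successors {2, 4}; p there: 2:T, 4:F. ✗
4: no successors, so □p holds vacuously. ✓
5: successors {4, 6}; p there: 4:F, 6:F. ✗
6: no successors, so □p holds vacuously. ✓
— 3 worlds.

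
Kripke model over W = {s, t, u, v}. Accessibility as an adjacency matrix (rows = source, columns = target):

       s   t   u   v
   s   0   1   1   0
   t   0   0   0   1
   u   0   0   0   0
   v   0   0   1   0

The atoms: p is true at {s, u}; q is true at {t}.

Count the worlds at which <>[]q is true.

2

s: successors {t, u}; []q there: t:F, u:T. ✓
t: successors {v}; []q there: v:F. ✗
u: no successors, so <>[]q fails. ✗
v: successors {u}; []q there: u:T. ✓
Satisfying worlds: {s, v}.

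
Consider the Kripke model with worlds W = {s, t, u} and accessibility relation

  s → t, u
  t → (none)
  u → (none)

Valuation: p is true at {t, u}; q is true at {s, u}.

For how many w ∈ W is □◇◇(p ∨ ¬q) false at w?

1

s: successors {t, u}; ◇◇(p ∨ ¬q) there: t:F, u:F. ✗
t: no successors, so □◇◇(p ∨ ¬q) holds vacuously. ✓
u: no successors, so □◇◇(p ∨ ¬q) holds vacuously. ✓
Satisfying worlds: {t, u}.
So □◇◇(p ∨ ¬q) fails at the other 1 world.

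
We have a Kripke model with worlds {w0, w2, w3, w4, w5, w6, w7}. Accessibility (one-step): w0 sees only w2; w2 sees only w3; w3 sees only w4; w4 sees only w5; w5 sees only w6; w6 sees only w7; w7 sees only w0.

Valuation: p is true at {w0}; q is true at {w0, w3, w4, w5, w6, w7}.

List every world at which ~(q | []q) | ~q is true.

{w2}

w0: ~(q | []q) is F, ~q is F. ✗
w2: ~(q | []q) is F, ~q is T. ✓
w3: ~(q | []q) is F, ~q is F. ✗
w4: ~(q | []q) is F, ~q is F. ✗
w5: ~(q | []q) is F, ~q is F. ✗
w6: ~(q | []q) is F, ~q is F. ✗
w7: ~(q | []q) is F, ~q is F. ✗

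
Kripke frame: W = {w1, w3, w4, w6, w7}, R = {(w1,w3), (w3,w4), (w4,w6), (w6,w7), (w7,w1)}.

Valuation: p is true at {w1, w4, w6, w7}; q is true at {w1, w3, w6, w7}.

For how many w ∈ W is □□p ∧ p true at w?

3

w1: □□p is T, p is T. ✓
w3: □□p is T, p is F. ✗
w4: □□p is T, p is T. ✓
w6: □□p is T, p is T. ✓
w7: □□p is F, p is T. ✗
Satisfying worlds: {w1, w4, w6}.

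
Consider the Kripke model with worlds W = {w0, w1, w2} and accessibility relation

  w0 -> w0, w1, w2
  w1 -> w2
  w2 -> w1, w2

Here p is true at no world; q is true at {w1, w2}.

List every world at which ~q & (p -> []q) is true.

w0: ~q is T, p -> []q is T. ✓
w1: ~q is F, p -> []q is T. ✗
w2: ~q is F, p -> []q is T. ✗

{w0}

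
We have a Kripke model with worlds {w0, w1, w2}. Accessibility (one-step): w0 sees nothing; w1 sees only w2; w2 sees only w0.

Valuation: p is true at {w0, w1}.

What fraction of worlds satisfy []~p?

2/3

w0: no successors, so []~p holds vacuously. ✓
w1: successors {w2}; ~p there: w2:T. ✓
w2: successors {w0}; ~p there: w0:F. ✗
That's 2 of 3 worlds, so 2/3.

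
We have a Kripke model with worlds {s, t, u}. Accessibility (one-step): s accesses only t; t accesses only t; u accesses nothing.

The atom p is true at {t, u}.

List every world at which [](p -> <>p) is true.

s: successors {t}; p -> <>p there: t:T. ✓
t: successors {t}; p -> <>p there: t:T. ✓
u: no successors, so [](p -> <>p) holds vacuously. ✓

{s, t, u}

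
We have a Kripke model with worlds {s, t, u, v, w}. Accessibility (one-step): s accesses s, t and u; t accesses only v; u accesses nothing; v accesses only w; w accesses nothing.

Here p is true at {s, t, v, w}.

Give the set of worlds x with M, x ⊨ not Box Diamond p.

s: Box Diamond p is F. ✓
t: Box Diamond p is T. ✗
u: Box Diamond p is T. ✗
v: Box Diamond p is F. ✓
w: Box Diamond p is T. ✗

{s, v}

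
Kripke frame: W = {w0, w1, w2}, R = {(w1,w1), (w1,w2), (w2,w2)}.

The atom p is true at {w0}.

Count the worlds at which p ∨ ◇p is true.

1

w0: p is T, ◇p is F. ✓
w1: p is F, ◇p is F. ✗
w2: p is F, ◇p is F. ✗
Satisfying worlds: {w0}.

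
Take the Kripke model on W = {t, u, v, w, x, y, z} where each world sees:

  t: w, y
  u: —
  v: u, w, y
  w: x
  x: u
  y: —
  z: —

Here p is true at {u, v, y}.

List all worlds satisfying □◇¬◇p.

t: successors {w, y}; ◇¬◇p there: w:F, y:F. ✗
u: no successors, so □◇¬◇p holds vacuously. ✓
v: successors {u, w, y}; ◇¬◇p there: u:F, w:F, y:F. ✗
w: successors {x}; ◇¬◇p there: x:T. ✓
x: successors {u}; ◇¬◇p there: u:F. ✗
y: no successors, so □◇¬◇p holds vacuously. ✓
z: no successors, so □◇¬◇p holds vacuously. ✓

{u, w, y, z}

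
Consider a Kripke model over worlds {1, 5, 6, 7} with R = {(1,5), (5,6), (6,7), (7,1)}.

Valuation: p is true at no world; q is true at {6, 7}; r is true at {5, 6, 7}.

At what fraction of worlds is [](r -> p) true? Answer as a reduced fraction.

1/4

1: successors {5}; r -> p there: 5:F. ✗
5: successors {6}; r -> p there: 6:F. ✗
6: successors {7}; r -> p there: 7:F. ✗
7: successors {1}; r -> p there: 1:T. ✓
That's 1 of 4 worlds, so 1/4.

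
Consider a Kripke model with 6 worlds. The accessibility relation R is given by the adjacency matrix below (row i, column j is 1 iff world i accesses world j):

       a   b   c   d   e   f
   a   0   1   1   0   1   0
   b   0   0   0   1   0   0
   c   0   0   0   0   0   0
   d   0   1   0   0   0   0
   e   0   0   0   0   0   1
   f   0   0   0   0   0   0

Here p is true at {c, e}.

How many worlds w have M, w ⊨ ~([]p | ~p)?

a: []p | ~p is T. ✗
b: []p | ~p is T. ✗
c: []p | ~p is T. ✗
d: []p | ~p is T. ✗
e: []p | ~p is F. ✓
f: []p | ~p is T. ✗
Satisfying worlds: {e}.

1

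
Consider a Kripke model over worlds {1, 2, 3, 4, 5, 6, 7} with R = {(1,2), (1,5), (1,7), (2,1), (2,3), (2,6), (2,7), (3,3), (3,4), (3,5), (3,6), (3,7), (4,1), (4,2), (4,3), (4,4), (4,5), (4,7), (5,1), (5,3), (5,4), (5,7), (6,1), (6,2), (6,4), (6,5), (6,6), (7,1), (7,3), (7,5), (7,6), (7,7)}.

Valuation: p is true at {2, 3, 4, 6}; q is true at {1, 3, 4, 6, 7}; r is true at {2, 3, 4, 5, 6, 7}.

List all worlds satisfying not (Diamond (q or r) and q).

{2, 5}

1: Diamond (q or r) and q is T. ✗
2: Diamond (q or r) and q is F. ✓
3: Diamond (q or r) and q is T. ✗
4: Diamond (q or r) and q is T. ✗
5: Diamond (q or r) and q is F. ✓
6: Diamond (q or r) and q is T. ✗
7: Diamond (q or r) and q is T. ✗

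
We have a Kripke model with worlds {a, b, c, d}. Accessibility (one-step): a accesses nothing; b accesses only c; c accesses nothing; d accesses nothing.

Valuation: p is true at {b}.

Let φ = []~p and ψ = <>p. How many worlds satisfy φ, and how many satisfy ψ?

4 and 0

For []~p:
a: no successors, so []~p holds vacuously. ✓
b: successors {c}; ~p there: c:T. ✓
c: no successors, so []~p holds vacuously. ✓
d: no successors, so []~p holds vacuously. ✓
— 4 worlds.
For <>p:
a: no successors, so <>p fails. ✗
b: successors {c}; p there: c:F. ✗
c: no successors, so <>p fails. ✗
d: no successors, so <>p fails. ✗
— 0 worlds.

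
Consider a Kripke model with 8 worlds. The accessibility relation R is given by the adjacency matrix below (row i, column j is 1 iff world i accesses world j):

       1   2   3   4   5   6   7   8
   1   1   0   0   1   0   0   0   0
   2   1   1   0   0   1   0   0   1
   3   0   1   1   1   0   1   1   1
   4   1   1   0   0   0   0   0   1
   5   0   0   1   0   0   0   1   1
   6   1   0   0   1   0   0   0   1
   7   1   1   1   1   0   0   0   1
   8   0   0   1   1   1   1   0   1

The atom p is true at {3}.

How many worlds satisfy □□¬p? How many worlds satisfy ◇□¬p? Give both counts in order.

For □□¬p:
1: successors {1, 4}; □¬p there: 1:T, 4:T. ✓
2: successors {1, 2, 5, 8}; □¬p there: 1:T, 2:T, 5:F, 8:F. ✗
3: successors {2, 3, 4, 6, 7, 8}; □¬p there: 2:T, 3:F, 4:T, 6:T, 7:F, 8:F. ✗
4: successors {1, 2, 8}; □¬p there: 1:T, 2:T, 8:F. ✗
5: successors {3, 7, 8}; □¬p there: 3:F, 7:F, 8:F. ✗
6: successors {1, 4, 8}; □¬p there: 1:T, 4:T, 8:F. ✗
7: successors {1, 2, 3, 4, 8}; □¬p there: 1:T, 2:T, 3:F, 4:T, 8:F. ✗
8: successors {3, 4, 5, 6, 8}; □¬p there: 3:F, 4:T, 5:F, 6:T, 8:F. ✗
— 1 world.
For ◇□¬p:
1: successors {1, 4}; □¬p there: 1:T, 4:T. ✓
2: successors {1, 2, 5, 8}; □¬p there: 1:T, 2:T, 5:F, 8:F. ✓
3: successors {2, 3, 4, 6, 7, 8}; □¬p there: 2:T, 3:F, 4:T, 6:T, 7:F, 8:F. ✓
4: successors {1, 2, 8}; □¬p there: 1:T, 2:T, 8:F. ✓
5: successors {3, 7, 8}; □¬p there: 3:F, 7:F, 8:F. ✗
6: successors {1, 4, 8}; □¬p there: 1:T, 4:T, 8:F. ✓
7: successors {1, 2, 3, 4, 8}; □¬p there: 1:T, 2:T, 3:F, 4:T, 8:F. ✓
8: successors {3, 4, 5, 6, 8}; □¬p there: 3:F, 4:T, 5:F, 6:T, 8:F. ✓
— 7 worlds.

1 and 7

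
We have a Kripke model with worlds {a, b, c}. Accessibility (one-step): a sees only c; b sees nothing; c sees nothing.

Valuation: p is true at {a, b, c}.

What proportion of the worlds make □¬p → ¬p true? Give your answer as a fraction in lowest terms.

1/3

a: □¬p is F, ¬p is F. ✓
b: □¬p is T, ¬p is F. ✗
c: □¬p is T, ¬p is F. ✗
That's 1 of 3 worlds, so 1/3.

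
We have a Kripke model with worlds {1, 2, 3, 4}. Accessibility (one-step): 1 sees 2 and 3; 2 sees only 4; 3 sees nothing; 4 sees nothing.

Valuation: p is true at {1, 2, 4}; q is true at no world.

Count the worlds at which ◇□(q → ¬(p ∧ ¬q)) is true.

1: successors {2, 3}; □(q → ¬(p ∧ ¬q)) there: 2:T, 3:T. ✓
2: successors {4}; □(q → ¬(p ∧ ¬q)) there: 4:T. ✓
3: no successors, so ◇□(q → ¬(p ∧ ¬q)) fails. ✗
4: no successors, so ◇□(q → ¬(p ∧ ¬q)) fails. ✗
Satisfying worlds: {1, 2}.

2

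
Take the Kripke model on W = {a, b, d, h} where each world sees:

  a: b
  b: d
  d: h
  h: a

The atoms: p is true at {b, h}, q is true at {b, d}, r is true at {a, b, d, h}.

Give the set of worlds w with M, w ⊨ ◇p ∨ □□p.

a: ◇p is T, □□p is F. ✓
b: ◇p is F, □□p is T. ✓
d: ◇p is T, □□p is F. ✓
h: ◇p is F, □□p is T. ✓

{a, b, d, h}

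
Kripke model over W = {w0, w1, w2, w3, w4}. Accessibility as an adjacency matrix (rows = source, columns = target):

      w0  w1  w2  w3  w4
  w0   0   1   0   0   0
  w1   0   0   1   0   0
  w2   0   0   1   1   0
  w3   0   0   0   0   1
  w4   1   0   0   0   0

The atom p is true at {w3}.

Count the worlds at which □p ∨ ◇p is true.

1

w0: □p is F, ◇p is F. ✗
w1: □p is F, ◇p is F. ✗
w2: □p is F, ◇p is T. ✓
w3: □p is F, ◇p is F. ✗
w4: □p is F, ◇p is F. ✗
Satisfying worlds: {w2}.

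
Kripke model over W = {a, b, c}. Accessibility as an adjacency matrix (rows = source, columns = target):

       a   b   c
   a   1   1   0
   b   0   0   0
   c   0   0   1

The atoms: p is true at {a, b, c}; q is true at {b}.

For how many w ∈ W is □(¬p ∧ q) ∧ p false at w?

a: □(¬p ∧ q) is F, p is T. ✗
b: □(¬p ∧ q) is T, p is T. ✓
c: □(¬p ∧ q) is F, p is T. ✗
Satisfying worlds: {b}.
So □(¬p ∧ q) ∧ p fails at the other 2 worlds.

2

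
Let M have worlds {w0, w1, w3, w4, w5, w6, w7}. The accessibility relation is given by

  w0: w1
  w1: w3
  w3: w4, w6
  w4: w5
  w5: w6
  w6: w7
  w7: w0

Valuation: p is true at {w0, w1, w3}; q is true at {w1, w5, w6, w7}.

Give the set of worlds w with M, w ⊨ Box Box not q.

{w0, w6}

w0: successors {w1}; Box not q there: w1:T. ✓
w1: successors {w3}; Box not q there: w3:F. ✗
w3: successors {w4, w6}; Box not q there: w4:F, w6:F. ✗
w4: successors {w5}; Box not q there: w5:F. ✗
w5: successors {w6}; Box not q there: w6:F. ✗
w6: successors {w7}; Box not q there: w7:T. ✓
w7: successors {w0}; Box not q there: w0:F. ✗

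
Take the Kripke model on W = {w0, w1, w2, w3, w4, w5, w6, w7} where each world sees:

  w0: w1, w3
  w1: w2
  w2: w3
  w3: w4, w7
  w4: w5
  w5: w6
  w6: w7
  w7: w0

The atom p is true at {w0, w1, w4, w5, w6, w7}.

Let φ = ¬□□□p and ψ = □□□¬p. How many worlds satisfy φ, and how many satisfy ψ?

For ¬□□□p:
w0: □□□p is F. ✓
w1: □□□p is T. ✗
w2: □□□p is T. ✗
w3: □□□p is F. ✓
w4: □□□p is T. ✗
w5: □□□p is T. ✗
w6: □□□p is F. ✓
w7: □□□p is F. ✓
— 4 worlds.
For □□□¬p:
w0: successors {w1, w3}; □□¬p there: w1:T, w3:F. ✗
w1: successors {w2}; □□¬p there: w2:F. ✗
w2: successors {w3}; □□¬p there: w3:F. ✗
w3: successors {w4, w7}; □□¬p there: w4:F, w7:F. ✗
w4: successors {w5}; □□¬p there: w5:F. ✗
w5: successors {w6}; □□¬p there: w6:F. ✗
w6: successors {w7}; □□¬p there: w7:F. ✗
w7: successors {w0}; □□¬p there: w0:F. ✗
— 0 worlds.

4 and 0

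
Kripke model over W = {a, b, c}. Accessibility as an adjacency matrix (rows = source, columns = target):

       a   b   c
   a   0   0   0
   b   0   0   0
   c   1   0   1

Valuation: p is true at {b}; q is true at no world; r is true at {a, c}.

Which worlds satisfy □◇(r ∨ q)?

{a, b}

a: no successors, so □◇(r ∨ q) holds vacuously. ✓
b: no successors, so □◇(r ∨ q) holds vacuously. ✓
c: successors {a, c}; ◇(r ∨ q) there: a:F, c:T. ✗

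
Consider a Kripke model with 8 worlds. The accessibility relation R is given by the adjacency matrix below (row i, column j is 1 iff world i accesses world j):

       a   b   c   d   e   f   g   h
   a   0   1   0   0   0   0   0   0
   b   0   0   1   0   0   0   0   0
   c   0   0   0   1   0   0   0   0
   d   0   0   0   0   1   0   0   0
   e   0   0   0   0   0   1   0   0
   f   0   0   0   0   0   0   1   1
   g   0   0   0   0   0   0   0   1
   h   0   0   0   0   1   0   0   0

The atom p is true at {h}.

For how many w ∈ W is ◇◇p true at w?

a: successors {b}; ◇p there: b:F. ✗
b: successors {c}; ◇p there: c:F. ✗
c: successors {d}; ◇p there: d:F. ✗
d: successors {e}; ◇p there: e:F. ✗
e: successors {f}; ◇p there: f:T. ✓
f: successors {g, h}; ◇p there: g:T, h:F. ✓
g: successors {h}; ◇p there: h:F. ✗
h: successors {e}; ◇p there: e:F. ✗
Satisfying worlds: {e, f}.

2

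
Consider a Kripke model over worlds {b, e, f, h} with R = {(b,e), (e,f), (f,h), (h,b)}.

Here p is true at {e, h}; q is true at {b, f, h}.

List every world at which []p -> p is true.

{e, h}

b: []p is T, p is F. ✗
e: []p is F, p is T. ✓
f: []p is T, p is F. ✗
h: []p is F, p is T. ✓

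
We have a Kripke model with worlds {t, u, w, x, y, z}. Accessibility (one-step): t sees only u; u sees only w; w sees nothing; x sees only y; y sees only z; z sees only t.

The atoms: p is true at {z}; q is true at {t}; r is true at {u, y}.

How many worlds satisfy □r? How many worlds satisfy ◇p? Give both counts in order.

3 and 1

For □r:
t: successors {u}; r there: u:T. ✓
u: successors {w}; r there: w:F. ✗
w: no successors, so □r holds vacuously. ✓
x: successors {y}; r there: y:T. ✓
y: successors {z}; r there: z:F. ✗
z: successors {t}; r there: t:F. ✗
— 3 worlds.
For ◇p:
t: successors {u}; p there: u:F. ✗
u: successors {w}; p there: w:F. ✗
w: no successors, so ◇p fails. ✗
x: successors {y}; p there: y:F. ✗
y: successors {z}; p there: z:T. ✓
z: successors {t}; p there: t:F. ✗
— 1 world.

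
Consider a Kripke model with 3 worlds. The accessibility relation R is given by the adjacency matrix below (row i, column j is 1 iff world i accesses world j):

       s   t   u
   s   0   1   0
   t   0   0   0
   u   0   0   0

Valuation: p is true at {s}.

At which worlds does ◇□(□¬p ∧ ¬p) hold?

{s}

s: successors {t}; □(□¬p ∧ ¬p) there: t:T. ✓
t: no successors, so ◇□(□¬p ∧ ¬p) fails. ✗
u: no successors, so ◇□(□¬p ∧ ¬p) fails. ✗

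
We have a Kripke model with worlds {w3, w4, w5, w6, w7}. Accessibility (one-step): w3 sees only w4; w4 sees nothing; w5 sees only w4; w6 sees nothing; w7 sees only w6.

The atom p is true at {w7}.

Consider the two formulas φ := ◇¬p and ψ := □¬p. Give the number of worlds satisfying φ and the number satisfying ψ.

For ◇¬p:
w3: successors {w4}; ¬p there: w4:T. ✓
w4: no successors, so ◇¬p fails. ✗
w5: successors {w4}; ¬p there: w4:T. ✓
w6: no successors, so ◇¬p fails. ✗
w7: successors {w6}; ¬p there: w6:T. ✓
— 3 worlds.
For □¬p:
w3: successors {w4}; ¬p there: w4:T. ✓
w4: no successors, so □¬p holds vacuously. ✓
w5: successors {w4}; ¬p there: w4:T. ✓
w6: no successors, so □¬p holds vacuously. ✓
w7: successors {w6}; ¬p there: w6:T. ✓
— 5 worlds.

3 and 5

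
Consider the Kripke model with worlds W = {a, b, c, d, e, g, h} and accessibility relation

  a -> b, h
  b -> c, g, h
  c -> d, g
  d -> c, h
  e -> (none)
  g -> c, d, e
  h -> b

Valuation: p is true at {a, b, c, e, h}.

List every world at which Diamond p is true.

a: successors {b, h}; p there: b:T, h:T. ✓
b: successors {c, g, h}; p there: c:T, g:F, h:T. ✓
c: successors {d, g}; p there: d:F, g:F. ✗
d: successors {c, h}; p there: c:T, h:T. ✓
e: no successors, so Diamond p fails. ✗
g: successors {c, d, e}; p there: c:T, d:F, e:T. ✓
h: successors {b}; p there: b:T. ✓

{a, b, d, g, h}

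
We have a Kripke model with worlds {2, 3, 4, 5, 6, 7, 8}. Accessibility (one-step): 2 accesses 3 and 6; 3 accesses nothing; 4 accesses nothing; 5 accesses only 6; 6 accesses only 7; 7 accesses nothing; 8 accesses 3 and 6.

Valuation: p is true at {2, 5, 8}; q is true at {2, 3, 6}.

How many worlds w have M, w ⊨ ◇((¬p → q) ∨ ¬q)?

4

2: successors {3, 6}; (¬p → q) ∨ ¬q there: 3:T, 6:T. ✓
3: no successors, so ◇((¬p → q) ∨ ¬q) fails. ✗
4: no successors, so ◇((¬p → q) ∨ ¬q) fails. ✗
5: successors {6}; (¬p → q) ∨ ¬q there: 6:T. ✓
6: successors {7}; (¬p → q) ∨ ¬q there: 7:T. ✓
7: no successors, so ◇((¬p → q) ∨ ¬q) fails. ✗
8: successors {3, 6}; (¬p → q) ∨ ¬q there: 3:T, 6:T. ✓
Satisfying worlds: {2, 5, 6, 8}.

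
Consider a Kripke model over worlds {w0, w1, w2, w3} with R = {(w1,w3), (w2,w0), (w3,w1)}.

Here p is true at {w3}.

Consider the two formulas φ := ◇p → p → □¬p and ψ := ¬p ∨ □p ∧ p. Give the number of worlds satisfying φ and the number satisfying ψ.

For ◇p → p → □¬p:
w0: ◇p is F, p → □¬p is T. ✓
w1: ◇p is T, p → □¬p is T. ✓
w2: ◇p is F, p → □¬p is T. ✓
w3: ◇p is F, p → □¬p is T. ✓
— 4 worlds.
For ¬p ∨ □p ∧ p:
w0: ¬p is T, □p ∧ p is F. ✓
w1: ¬p is T, □p ∧ p is F. ✓
w2: ¬p is T, □p ∧ p is F. ✓
w3: ¬p is F, □p ∧ p is F. ✗
— 3 worlds.

4 and 3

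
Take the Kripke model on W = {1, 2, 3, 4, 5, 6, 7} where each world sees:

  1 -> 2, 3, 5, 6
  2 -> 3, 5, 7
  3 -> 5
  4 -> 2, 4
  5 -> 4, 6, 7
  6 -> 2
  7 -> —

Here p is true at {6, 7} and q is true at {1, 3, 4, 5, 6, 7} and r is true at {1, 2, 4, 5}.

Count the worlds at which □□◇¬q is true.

1: successors {2, 3, 5, 6}; □◇¬q there: 2:F, 3:F, 5:F, 6:F. ✗
2: successors {3, 5, 7}; □◇¬q there: 3:F, 5:F, 7:T. ✗
3: successors {5}; □◇¬q there: 5:F. ✗
4: successors {2, 4}; □◇¬q there: 2:F, 4:F. ✗
5: successors {4, 6, 7}; □◇¬q there: 4:F, 6:F, 7:T. ✗
6: successors {2}; □◇¬q there: 2:F. ✗
7: no successors, so □□◇¬q holds vacuously. ✓
Satisfying worlds: {7}.

1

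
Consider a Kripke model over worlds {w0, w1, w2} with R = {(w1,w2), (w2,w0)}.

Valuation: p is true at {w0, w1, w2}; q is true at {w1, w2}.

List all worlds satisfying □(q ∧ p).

{w0, w1}

w0: no successors, so □(q ∧ p) holds vacuously. ✓
w1: successors {w2}; q ∧ p there: w2:T. ✓
w2: successors {w0}; q ∧ p there: w0:F. ✗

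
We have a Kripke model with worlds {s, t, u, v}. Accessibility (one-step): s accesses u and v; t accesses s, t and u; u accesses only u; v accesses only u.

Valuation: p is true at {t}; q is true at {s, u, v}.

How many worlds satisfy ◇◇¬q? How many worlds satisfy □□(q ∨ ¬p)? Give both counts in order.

1 and 3

For ◇◇¬q:
s: successors {u, v}; ◇¬q there: u:F, v:F. ✗
t: successors {s, t, u}; ◇¬q there: s:F, t:T, u:F. ✓
u: successors {u}; ◇¬q there: u:F. ✗
v: successors {u}; ◇¬q there: u:F. ✗
— 1 world.
For □□(q ∨ ¬p):
s: successors {u, v}; □(q ∨ ¬p) there: u:T, v:T. ✓
t: successors {s, t, u}; □(q ∨ ¬p) there: s:T, t:F, u:T. ✗
u: successors {u}; □(q ∨ ¬p) there: u:T. ✓
v: successors {u}; □(q ∨ ¬p) there: u:T. ✓
— 3 worlds.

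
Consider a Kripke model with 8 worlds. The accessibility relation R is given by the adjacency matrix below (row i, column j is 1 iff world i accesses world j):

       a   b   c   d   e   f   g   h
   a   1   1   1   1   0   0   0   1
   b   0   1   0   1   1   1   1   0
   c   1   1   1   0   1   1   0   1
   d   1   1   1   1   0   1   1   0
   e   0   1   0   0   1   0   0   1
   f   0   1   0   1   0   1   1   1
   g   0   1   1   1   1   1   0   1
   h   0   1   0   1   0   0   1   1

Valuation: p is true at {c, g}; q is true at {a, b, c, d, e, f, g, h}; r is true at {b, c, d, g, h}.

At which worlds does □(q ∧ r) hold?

a: successors {a, b, c, d, h}; q ∧ r there: a:F, b:T, c:T, d:T, h:T. ✗
b: successors {b, d, e, f, g}; q ∧ r there: b:T, d:T, e:F, f:F, g:T. ✗
c: successors {a, b, c, e, f, h}; q ∧ r there: a:F, b:T, c:T, e:F, f:F, h:T. ✗
d: successors {a, b, c, d, f, g}; q ∧ r there: a:F, b:T, c:T, d:T, f:F, g:T. ✗
e: successors {b, e, h}; q ∧ r there: b:T, e:F, h:T. ✗
f: successors {b, d, f, g, h}; q ∧ r there: b:T, d:T, f:F, g:T, h:T. ✗
g: successors {b, c, d, e, f, h}; q ∧ r there: b:T, c:T, d:T, e:F, f:F, h:T. ✗
h: successors {b, d, g, h}; q ∧ r there: b:T, d:T, g:T, h:T. ✓

{h}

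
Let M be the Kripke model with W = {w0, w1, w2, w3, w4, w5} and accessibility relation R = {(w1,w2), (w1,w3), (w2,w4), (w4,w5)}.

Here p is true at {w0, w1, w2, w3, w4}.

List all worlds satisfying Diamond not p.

{w4}

w0: no successors, so Diamond not p fails. ✗
w1: successors {w2, w3}; not p there: w2:F, w3:F. ✗
w2: successors {w4}; not p there: w4:F. ✗
w3: no successors, so Diamond not p fails. ✗
w4: successors {w5}; not p there: w5:T. ✓
w5: no successors, so Diamond not p fails. ✗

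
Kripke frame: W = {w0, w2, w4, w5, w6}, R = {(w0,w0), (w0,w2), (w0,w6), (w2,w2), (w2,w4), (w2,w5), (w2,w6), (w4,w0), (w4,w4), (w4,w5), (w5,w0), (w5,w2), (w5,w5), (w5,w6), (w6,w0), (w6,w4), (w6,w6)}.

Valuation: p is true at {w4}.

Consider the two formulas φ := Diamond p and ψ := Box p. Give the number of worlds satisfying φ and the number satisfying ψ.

3 and 0

For Diamond p:
w0: successors {w0, w2, w6}; p there: w0:F, w2:F, w6:F. ✗
w2: successors {w2, w4, w5, w6}; p there: w2:F, w4:T, w5:F, w6:F. ✓
w4: successors {w0, w4, w5}; p there: w0:F, w4:T, w5:F. ✓
w5: successors {w0, w2, w5, w6}; p there: w0:F, w2:F, w5:F, w6:F. ✗
w6: successors {w0, w4, w6}; p there: w0:F, w4:T, w6:F. ✓
— 3 worlds.
For Box p:
w0: successors {w0, w2, w6}; p there: w0:F, w2:F, w6:F. ✗
w2: successors {w2, w4, w5, w6}; p there: w2:F, w4:T, w5:F, w6:F. ✗
w4: successors {w0, w4, w5}; p there: w0:F, w4:T, w5:F. ✗
w5: successors {w0, w2, w5, w6}; p there: w0:F, w2:F, w5:F, w6:F. ✗
w6: successors {w0, w4, w6}; p there: w0:F, w4:T, w6:F. ✗
— 0 worlds.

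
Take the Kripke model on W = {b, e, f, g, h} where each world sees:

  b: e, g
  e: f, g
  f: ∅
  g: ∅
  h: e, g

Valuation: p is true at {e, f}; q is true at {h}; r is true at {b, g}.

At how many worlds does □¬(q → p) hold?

2

b: successors {e, g}; ¬(q → p) there: e:F, g:F. ✗
e: successors {f, g}; ¬(q → p) there: f:F, g:F. ✗
f: no successors, so □¬(q → p) holds vacuously. ✓
g: no successors, so □¬(q → p) holds vacuously. ✓
h: successors {e, g}; ¬(q → p) there: e:F, g:F. ✗
Satisfying worlds: {f, g}.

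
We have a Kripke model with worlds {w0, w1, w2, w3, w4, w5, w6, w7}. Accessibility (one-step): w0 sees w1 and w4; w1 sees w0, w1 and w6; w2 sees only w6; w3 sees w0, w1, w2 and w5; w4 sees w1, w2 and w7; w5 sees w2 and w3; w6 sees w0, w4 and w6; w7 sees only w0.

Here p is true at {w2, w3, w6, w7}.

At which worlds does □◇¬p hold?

{w0, w1, w2, w6, w7}

w0: successors {w1, w4}; ◇¬p there: w1:T, w4:T. ✓
w1: successors {w0, w1, w6}; ◇¬p there: w0:T, w1:T, w6:T. ✓
w2: successors {w6}; ◇¬p there: w6:T. ✓
w3: successors {w0, w1, w2, w5}; ◇¬p there: w0:T, w1:T, w2:F, w5:F. ✗
w4: successors {w1, w2, w7}; ◇¬p there: w1:T, w2:F, w7:T. ✗
w5: successors {w2, w3}; ◇¬p there: w2:F, w3:T. ✗
w6: successors {w0, w4, w6}; ◇¬p there: w0:T, w4:T, w6:T. ✓
w7: successors {w0}; ◇¬p there: w0:T. ✓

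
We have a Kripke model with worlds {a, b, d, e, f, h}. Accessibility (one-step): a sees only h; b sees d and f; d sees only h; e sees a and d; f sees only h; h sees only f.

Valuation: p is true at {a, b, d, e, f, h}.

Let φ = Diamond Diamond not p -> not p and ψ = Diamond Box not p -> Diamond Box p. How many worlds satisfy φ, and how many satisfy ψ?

6 and 6

For Diamond Diamond not p -> not p:
a: Diamond Diamond not p is F, not p is F. ✓
b: Diamond Diamond not p is F, not p is F. ✓
d: Diamond Diamond not p is F, not p is F. ✓
e: Diamond Diamond not p is F, not p is F. ✓
f: Diamond Diamond not p is F, not p is F. ✓
h: Diamond Diamond not p is F, not p is F. ✓
— 6 worlds.
For Diamond Box not p -> Diamond Box p:
a: Diamond Box not p is F, Diamond Box p is T. ✓
b: Diamond Box not p is F, Diamond Box p is T. ✓
d: Diamond Box not p is F, Diamond Box p is T. ✓
e: Diamond Box not p is F, Diamond Box p is T. ✓
f: Diamond Box not p is F, Diamond Box p is T. ✓
h: Diamond Box not p is F, Diamond Box p is T. ✓
— 6 worlds.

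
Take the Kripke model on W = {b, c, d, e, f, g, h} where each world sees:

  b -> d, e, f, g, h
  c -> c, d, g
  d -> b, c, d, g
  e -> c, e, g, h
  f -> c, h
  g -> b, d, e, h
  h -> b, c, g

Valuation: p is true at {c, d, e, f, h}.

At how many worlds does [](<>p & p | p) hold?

1

b: successors {d, e, f, g, h}; <>p & p | p there: d:T, e:T, f:T, g:F, h:T. ✗
c: successors {c, d, g}; <>p & p | p there: c:T, d:T, g:F. ✗
d: successors {b, c, d, g}; <>p & p | p there: b:F, c:T, d:T, g:F. ✗
e: successors {c, e, g, h}; <>p & p | p there: c:T, e:T, g:F, h:T. ✗
f: successors {c, h}; <>p & p | p there: c:T, h:T. ✓
g: successors {b, d, e, h}; <>p & p | p there: b:F, d:T, e:T, h:T. ✗
h: successors {b, c, g}; <>p & p | p there: b:F, c:T, g:F. ✗
Satisfying worlds: {f}.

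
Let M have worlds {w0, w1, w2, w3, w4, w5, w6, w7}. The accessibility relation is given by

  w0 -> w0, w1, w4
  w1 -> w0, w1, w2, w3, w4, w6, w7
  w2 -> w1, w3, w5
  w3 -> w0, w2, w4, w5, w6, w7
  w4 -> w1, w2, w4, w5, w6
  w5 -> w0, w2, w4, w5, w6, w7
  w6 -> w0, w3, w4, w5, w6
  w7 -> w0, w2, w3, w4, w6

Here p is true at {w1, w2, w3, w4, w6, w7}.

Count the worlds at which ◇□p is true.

0

w0: successors {w0, w1, w4}; □p there: w0:F, w1:F, w4:F. ✗
w1: successors {w0, w1, w2, w3, w4, w6, w7}; □p there: w0:F, w1:F, w2:F, w3:F, w4:F, w6:F, w7:F. ✗
w2: successors {w1, w3, w5}; □p there: w1:F, w3:F, w5:F. ✗
w3: successors {w0, w2, w4, w5, w6, w7}; □p there: w0:F, w2:F, w4:F, w5:F, w6:F, w7:F. ✗
w4: successors {w1, w2, w4, w5, w6}; □p there: w1:F, w2:F, w4:F, w5:F, w6:F. ✗
w5: successors {w0, w2, w4, w5, w6, w7}; □p there: w0:F, w2:F, w4:F, w5:F, w6:F, w7:F. ✗
w6: successors {w0, w3, w4, w5, w6}; □p there: w0:F, w3:F, w4:F, w5:F, w6:F. ✗
w7: successors {w0, w2, w3, w4, w6}; □p there: w0:F, w2:F, w3:F, w4:F, w6:F. ✗
Satisfying worlds: ∅.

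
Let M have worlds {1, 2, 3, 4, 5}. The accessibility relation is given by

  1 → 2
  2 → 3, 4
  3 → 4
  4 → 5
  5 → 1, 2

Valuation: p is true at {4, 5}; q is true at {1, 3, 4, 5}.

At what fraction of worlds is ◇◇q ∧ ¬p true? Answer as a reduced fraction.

3/5

1: ◇◇q is T, ¬p is T. ✓
2: ◇◇q is T, ¬p is T. ✓
3: ◇◇q is T, ¬p is T. ✓
4: ◇◇q is T, ¬p is F. ✗
5: ◇◇q is T, ¬p is F. ✗
That's 3 of 5 worlds, so 3/5.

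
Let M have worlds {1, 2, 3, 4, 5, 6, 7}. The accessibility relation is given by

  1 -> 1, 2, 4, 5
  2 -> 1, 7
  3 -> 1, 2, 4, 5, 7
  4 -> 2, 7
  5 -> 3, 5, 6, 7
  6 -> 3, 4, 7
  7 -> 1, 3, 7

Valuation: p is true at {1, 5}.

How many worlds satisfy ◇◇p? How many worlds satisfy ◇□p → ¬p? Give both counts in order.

For ◇◇p:
1: successors {1, 2, 4, 5}; ◇p there: 1:T, 2:T, 4:F, 5:T. ✓
2: successors {1, 7}; ◇p there: 1:T, 7:T. ✓
3: successors {1, 2, 4, 5, 7}; ◇p there: 1:T, 2:T, 4:F, 5:T, 7:T. ✓
4: successors {2, 7}; ◇p there: 2:T, 7:T. ✓
5: successors {3, 5, 6, 7}; ◇p there: 3:T, 5:T, 6:F, 7:T. ✓
6: successors {3, 4, 7}; ◇p there: 3:T, 4:F, 7:T. ✓
7: successors {1, 3, 7}; ◇p there: 1:T, 3:T, 7:T. ✓
— 7 worlds.
For ◇□p → ¬p:
1: ◇□p is F, ¬p is F. ✓
2: ◇□p is F, ¬p is T. ✓
3: ◇□p is F, ¬p is T. ✓
4: ◇□p is F, ¬p is T. ✓
5: ◇□p is F, ¬p is F. ✓
6: ◇□p is F, ¬p is T. ✓
7: ◇□p is F, ¬p is T. ✓
— 7 worlds.

7 and 7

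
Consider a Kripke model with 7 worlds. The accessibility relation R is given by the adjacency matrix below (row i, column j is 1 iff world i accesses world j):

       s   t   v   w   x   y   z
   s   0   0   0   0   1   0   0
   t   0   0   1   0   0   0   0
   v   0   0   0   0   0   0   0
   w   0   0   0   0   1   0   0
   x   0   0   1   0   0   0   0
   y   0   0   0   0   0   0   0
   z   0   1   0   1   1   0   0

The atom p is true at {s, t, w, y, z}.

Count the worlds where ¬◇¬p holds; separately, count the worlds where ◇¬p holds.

For ¬◇¬p:
s: ◇¬p is T. ✗
t: ◇¬p is T. ✗
v: ◇¬p is F. ✓
w: ◇¬p is T. ✗
x: ◇¬p is T. ✗
y: ◇¬p is F. ✓
z: ◇¬p is T. ✗
— 2 worlds.
For ◇¬p:
s: successors {x}; ¬p there: x:T. ✓
t: successors {v}; ¬p there: v:T. ✓
v: no successors, so ◇¬p fails. ✗
w: successors {x}; ¬p there: x:T. ✓
x: successors {v}; ¬p there: v:T. ✓
y: no successors, so ◇¬p fails. ✗
z: successors {t, w, x}; ¬p there: t:F, w:F, x:T. ✓
— 5 worlds.

2 and 5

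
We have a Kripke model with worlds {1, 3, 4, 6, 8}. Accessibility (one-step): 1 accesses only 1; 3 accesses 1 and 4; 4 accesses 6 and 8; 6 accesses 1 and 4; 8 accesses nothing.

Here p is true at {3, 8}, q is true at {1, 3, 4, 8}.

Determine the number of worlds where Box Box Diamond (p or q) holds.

1: successors {1}; Box Diamond (p or q) there: 1:T. ✓
3: successors {1, 4}; Box Diamond (p or q) there: 1:T, 4:F. ✗
4: successors {6, 8}; Box Diamond (p or q) there: 6:T, 8:T. ✓
6: successors {1, 4}; Box Diamond (p or q) there: 1:T, 4:F. ✗
8: no successors, so Box Box Diamond (p or q) holds vacuously. ✓
Satisfying worlds: {1, 4, 8}.

3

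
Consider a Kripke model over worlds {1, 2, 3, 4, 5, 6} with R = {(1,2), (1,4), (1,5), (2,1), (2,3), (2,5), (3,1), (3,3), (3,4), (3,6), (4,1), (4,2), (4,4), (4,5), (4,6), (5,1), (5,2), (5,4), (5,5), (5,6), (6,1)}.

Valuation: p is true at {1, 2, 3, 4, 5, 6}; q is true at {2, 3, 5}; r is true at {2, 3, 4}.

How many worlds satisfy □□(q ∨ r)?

1

1: successors {2, 4, 5}; □(q ∨ r) there: 2:F, 4:F, 5:F. ✗
2: successors {1, 3, 5}; □(q ∨ r) there: 1:T, 3:F, 5:F. ✗
3: successors {1, 3, 4, 6}; □(q ∨ r) there: 1:T, 3:F, 4:F, 6:F. ✗
4: successors {1, 2, 4, 5, 6}; □(q ∨ r) there: 1:T, 2:F, 4:F, 5:F, 6:F. ✗
5: successors {1, 2, 4, 5, 6}; □(q ∨ r) there: 1:T, 2:F, 4:F, 5:F, 6:F. ✗
6: successors {1}; □(q ∨ r) there: 1:T. ✓
Satisfying worlds: {6}.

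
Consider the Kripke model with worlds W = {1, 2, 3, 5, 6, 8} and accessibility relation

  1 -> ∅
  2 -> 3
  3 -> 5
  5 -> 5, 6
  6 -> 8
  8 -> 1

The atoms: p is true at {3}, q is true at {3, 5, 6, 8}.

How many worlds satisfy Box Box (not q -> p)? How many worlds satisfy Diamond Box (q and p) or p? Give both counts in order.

5 and 2

For Box Box (not q -> p):
1: no successors, so Box Box (not q -> p) holds vacuously. ✓
2: successors {3}; Box (not q -> p) there: 3:T. ✓
3: successors {5}; Box (not q -> p) there: 5:T. ✓
5: successors {5, 6}; Box (not q -> p) there: 5:T, 6:T. ✓
6: successors {8}; Box (not q -> p) there: 8:F. ✗
8: successors {1}; Box (not q -> p) there: 1:T. ✓
— 5 worlds.
For Diamond Box (q and p) or p:
1: Diamond Box (q and p) is F, p is F. ✗
2: Diamond Box (q and p) is F, p is F. ✗
3: Diamond Box (q and p) is F, p is T. ✓
5: Diamond Box (q and p) is F, p is F. ✗
6: Diamond Box (q and p) is F, p is F. ✗
8: Diamond Box (q and p) is T, p is F. ✓
— 2 worlds.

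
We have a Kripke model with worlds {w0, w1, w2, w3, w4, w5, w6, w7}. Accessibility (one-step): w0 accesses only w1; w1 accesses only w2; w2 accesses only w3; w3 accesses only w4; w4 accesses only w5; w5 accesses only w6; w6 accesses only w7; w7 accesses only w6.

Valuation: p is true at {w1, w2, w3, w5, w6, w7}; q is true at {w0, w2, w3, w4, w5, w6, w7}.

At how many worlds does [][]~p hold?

w0: successors {w1}; []~p there: w1:F. ✗
w1: successors {w2}; []~p there: w2:F. ✗
w2: successors {w3}; []~p there: w3:T. ✓
w3: successors {w4}; []~p there: w4:F. ✗
w4: successors {w5}; []~p there: w5:F. ✗
w5: successors {w6}; []~p there: w6:F. ✗
w6: successors {w7}; []~p there: w7:F. ✗
w7: successors {w6}; []~p there: w6:F. ✗
Satisfying worlds: {w2}.

1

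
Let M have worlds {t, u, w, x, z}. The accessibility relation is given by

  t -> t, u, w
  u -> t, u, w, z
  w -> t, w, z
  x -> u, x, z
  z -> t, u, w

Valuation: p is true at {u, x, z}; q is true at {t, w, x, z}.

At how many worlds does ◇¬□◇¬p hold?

t: successors {t, u, w}; ¬□◇¬p there: t:F, u:F, w:F. ✗
u: successors {t, u, w, z}; ¬□◇¬p there: t:F, u:F, w:F, z:F. ✗
w: successors {t, w, z}; ¬□◇¬p there: t:F, w:F, z:F. ✗
x: successors {u, x, z}; ¬□◇¬p there: u:F, x:T, z:F. ✓
z: successors {t, u, w}; ¬□◇¬p there: t:F, u:F, w:F. ✗
Satisfying worlds: {x}.

1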